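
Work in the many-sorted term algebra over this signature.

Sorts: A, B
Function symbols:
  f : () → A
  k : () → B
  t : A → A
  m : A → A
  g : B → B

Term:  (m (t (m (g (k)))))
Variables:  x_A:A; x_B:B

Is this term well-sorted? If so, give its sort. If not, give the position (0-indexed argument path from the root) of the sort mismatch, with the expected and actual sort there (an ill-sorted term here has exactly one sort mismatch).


ill-sorted at position [0, 0, 0]: expected A, got B

        (k) : B
      (g (k)) : B
    (m (g (k))) : ✗ arg 0 at [0, 0, 0] has sort B, expected A


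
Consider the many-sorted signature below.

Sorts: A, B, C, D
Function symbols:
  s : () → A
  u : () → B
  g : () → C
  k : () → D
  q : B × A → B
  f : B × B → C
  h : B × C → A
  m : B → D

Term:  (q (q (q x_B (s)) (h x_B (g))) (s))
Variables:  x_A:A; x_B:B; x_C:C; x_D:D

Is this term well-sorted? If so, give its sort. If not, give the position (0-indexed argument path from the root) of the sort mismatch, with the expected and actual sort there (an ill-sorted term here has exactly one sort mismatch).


      x_B : B
      (s) : A
    (q x_B (s)) : B
      x_B : B
      (g) : C
    (h x_B (g)) : A
  (q (q x_B (s)) (h x_B (g))) : B
  (s) : A
(q (q (q x_B (s)) (h x_B (g))) (s)) : B

well-sorted; sort = B


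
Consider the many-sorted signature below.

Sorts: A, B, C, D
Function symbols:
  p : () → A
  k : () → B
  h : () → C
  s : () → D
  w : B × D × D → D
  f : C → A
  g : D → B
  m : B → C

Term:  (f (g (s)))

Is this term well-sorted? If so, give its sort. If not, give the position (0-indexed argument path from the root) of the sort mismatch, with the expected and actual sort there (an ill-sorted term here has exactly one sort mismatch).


    (s) : D
  (g (s)) : B
(f (g (s))) : ✗ arg 0 at [0] has sort B, expected C

ill-sorted at position [0]: expected C, got B


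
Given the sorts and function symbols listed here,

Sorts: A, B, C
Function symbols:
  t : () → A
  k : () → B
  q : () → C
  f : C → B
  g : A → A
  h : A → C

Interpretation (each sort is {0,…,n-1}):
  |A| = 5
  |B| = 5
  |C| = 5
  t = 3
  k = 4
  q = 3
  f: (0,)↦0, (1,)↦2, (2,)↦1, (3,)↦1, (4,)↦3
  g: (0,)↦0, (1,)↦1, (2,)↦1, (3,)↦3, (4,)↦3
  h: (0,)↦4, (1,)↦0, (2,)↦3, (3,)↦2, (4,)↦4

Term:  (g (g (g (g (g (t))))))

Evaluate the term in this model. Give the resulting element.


  t = 3
  (g (t)) = g(3,) = 3
  (g (g (t))) = g(3,) = 3
  (g (g (g (t)))) = g(3,) = 3
  (g (g (g (g (t))))) = g(3,) = 3
  (g (g (g (g (g (t)))))) = g(3,) = 3

value = 3


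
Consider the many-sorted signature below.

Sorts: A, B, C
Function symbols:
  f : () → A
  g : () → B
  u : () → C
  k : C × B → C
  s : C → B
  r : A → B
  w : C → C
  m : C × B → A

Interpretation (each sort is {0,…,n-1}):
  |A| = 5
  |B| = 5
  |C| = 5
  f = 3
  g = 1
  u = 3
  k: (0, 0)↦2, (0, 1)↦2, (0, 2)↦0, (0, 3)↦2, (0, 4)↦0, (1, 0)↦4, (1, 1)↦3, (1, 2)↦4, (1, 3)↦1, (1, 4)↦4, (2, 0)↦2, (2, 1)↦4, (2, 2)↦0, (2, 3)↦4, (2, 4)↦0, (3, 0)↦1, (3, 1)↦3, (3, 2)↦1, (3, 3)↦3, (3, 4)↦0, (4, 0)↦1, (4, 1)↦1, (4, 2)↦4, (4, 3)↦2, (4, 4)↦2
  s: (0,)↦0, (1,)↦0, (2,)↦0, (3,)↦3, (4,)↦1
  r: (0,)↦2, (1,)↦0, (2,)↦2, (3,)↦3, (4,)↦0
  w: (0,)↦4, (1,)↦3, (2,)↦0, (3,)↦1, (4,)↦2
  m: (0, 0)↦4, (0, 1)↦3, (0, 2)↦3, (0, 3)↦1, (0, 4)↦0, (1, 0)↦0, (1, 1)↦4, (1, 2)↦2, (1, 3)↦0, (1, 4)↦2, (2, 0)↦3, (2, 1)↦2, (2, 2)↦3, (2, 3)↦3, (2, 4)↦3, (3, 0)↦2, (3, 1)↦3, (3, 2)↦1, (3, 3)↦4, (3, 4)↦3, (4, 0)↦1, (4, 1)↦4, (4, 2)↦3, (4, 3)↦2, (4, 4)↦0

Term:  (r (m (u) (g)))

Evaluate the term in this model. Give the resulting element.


value = 3

  u = 3
  g = 1
  (m (u) (g)) = m(3, 1) = 3
  (r (m (u) (g))) = r(3,) = 3


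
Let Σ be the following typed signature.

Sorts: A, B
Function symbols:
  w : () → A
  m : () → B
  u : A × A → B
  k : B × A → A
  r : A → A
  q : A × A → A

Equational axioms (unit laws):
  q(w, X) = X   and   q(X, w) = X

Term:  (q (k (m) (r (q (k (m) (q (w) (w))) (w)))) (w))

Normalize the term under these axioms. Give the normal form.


1. (q (k (m) (r (q (k (m) (q (w) (w))) (w)))) (w))  →  (k (m) (r (q (k (m) (q (w) (w))) (w))))
2. (k (m) (r (q (k (m) (q (w) (w))) (w))))  →  (k (m) (r (k (m) (q (w) (w)))))
3. (k (m) (r (k (m) (q (w) (w)))))  →  (k (m) (r (k (m) (w))))

normal form = (k (m) (r (k (m) (w))))


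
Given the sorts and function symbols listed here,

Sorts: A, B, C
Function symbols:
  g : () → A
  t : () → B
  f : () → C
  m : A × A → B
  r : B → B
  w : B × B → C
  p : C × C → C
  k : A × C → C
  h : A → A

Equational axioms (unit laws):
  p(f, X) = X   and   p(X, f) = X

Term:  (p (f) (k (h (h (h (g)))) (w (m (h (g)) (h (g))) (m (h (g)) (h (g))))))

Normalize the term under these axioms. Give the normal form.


1. (p (f) (k (h (h (h (g)))) (w (m (h (g)) (h (g))) (m (h (g)) (h (g))))))  →  (k (h (h (h (g)))) (w (m (h (g)) (h (g))) (m (h (g)) (h (g)))))

normal form = (k (h (h (h (g)))) (w (m (h (g)) (h (g))) (m (h (g)) (h (g)))))


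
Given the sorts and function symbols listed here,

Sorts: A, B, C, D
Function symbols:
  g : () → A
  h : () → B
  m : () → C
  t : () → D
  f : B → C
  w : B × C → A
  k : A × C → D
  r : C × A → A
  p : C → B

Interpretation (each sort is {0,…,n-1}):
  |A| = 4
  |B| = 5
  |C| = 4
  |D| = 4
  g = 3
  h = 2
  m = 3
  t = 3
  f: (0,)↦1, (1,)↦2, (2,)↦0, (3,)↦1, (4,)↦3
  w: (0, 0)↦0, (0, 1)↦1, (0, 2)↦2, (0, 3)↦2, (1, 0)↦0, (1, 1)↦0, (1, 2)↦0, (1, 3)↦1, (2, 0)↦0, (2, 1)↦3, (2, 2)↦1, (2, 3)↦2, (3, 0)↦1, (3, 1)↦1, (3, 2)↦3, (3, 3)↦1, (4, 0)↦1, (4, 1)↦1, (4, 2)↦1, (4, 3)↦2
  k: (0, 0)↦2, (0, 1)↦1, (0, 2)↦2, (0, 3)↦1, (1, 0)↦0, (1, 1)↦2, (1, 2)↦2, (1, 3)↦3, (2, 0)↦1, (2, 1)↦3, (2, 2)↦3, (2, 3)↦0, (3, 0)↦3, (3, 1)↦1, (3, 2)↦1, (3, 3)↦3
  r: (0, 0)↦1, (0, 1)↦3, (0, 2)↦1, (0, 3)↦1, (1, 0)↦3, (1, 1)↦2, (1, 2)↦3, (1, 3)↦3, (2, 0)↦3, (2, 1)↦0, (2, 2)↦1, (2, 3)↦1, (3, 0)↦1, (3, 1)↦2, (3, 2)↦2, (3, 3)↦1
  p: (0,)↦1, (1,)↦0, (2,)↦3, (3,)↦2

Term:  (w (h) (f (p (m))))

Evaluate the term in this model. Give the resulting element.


  h = 2
  m = 3
  (p (m)) = p(3,) = 2
  (f (p (m))) = f(2,) = 0
  (w (h) (f (p (m)))) = w(2, 0) = 0

value = 0


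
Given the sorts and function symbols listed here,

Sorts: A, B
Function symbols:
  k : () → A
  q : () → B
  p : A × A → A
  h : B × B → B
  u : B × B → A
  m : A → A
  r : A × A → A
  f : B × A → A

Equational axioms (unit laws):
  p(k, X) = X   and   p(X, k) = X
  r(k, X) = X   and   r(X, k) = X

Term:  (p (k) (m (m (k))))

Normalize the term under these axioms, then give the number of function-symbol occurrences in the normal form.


size = 3

1. (p (k) (m (m (k))))  →  (m (m (k)))
normal form: (m (m (k)))


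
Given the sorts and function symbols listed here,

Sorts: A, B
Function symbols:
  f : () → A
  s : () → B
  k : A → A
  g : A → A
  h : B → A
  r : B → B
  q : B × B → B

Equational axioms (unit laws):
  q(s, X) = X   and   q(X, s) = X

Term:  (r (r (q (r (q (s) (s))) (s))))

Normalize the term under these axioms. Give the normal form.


1. (r (r (q (r (q (s) (s))) (s))))  →  (r (r (r (q (s) (s)))))
2. (r (r (r (q (s) (s)))))  →  (r (r (r (s))))

normal form = (r (r (r (s))))


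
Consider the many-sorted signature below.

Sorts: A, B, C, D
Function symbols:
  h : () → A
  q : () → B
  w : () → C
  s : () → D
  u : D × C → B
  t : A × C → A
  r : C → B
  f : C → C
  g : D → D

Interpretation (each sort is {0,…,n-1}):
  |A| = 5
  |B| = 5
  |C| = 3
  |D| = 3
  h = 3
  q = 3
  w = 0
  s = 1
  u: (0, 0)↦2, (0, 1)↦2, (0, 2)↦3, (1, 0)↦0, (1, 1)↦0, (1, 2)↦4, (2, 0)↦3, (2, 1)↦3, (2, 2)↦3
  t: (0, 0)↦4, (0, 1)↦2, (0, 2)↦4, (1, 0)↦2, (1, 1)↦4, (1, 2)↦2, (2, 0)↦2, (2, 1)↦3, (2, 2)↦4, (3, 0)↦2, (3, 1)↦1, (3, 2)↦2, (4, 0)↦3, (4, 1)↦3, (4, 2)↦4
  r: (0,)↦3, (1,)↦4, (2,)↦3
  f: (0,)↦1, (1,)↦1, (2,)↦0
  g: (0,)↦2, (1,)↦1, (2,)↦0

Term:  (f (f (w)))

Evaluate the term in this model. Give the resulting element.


  w = 0
  (f (w)) = f(0,) = 1
  (f (f (w))) = f(1,) = 1

value = 1


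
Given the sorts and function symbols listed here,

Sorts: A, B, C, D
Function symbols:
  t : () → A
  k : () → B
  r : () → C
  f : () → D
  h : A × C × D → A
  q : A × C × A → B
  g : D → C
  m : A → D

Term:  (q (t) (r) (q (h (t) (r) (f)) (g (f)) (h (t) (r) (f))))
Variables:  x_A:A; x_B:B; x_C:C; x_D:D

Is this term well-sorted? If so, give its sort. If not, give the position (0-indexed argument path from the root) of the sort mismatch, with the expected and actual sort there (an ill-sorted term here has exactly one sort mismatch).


  (t) : A
  (r) : C
      (t) : A
      (r) : C
      (f) : D
    (h (t) (r) (f)) : A
      (f) : D
    (g (f)) : C
      (t) : A
      (r) : C
      (f) : D
    (h (t) (r) (f)) : A
  (q (h (t) (r) (f)) (g (f)) (h (t) (r) (f))) : B
(q (t) (r) (q (h (t) (r) (f)) (g (f)) (h (t) (r) (f)))) : ✗ arg 2 at [2] has sort B, expected A

ill-sorted at position [2]: expected A, got B


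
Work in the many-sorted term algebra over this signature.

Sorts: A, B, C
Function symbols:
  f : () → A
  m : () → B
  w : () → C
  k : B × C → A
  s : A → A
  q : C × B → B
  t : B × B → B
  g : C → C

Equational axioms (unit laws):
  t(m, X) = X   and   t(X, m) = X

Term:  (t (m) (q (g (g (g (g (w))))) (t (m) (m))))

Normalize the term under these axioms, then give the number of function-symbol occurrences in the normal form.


1. (t (m) (q (g (g (g (g (w))))) (t (m) (m))))  →  (q (g (g (g (g (w))))) (t (m) (m)))
2. (q (g (g (g (g (w))))) (t (m) (m)))  →  (q (g (g (g (g (w))))) (m))
normal form: (q (g (g (g (g (w))))) (m))

size = 7


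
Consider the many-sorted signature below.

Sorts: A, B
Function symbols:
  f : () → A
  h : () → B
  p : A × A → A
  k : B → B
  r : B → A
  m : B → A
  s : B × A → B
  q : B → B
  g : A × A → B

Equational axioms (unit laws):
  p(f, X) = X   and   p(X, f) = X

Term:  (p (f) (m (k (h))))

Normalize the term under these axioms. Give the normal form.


1. (p (f) (m (k (h))))  →  (m (k (h)))

normal form = (m (k (h)))


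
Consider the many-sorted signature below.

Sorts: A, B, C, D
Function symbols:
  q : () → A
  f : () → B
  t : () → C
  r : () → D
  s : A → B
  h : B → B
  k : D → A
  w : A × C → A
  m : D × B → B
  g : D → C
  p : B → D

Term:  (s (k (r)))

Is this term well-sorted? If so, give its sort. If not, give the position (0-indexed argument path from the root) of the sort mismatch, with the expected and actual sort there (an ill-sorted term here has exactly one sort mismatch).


well-sorted; sort = B

    (r) : D
  (k (r)) : A
(s (k (r))) : B


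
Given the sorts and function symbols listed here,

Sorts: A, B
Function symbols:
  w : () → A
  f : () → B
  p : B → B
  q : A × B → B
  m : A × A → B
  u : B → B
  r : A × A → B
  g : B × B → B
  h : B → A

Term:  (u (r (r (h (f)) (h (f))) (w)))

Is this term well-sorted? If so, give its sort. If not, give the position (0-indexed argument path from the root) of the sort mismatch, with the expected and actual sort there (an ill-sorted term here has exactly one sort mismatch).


        (f) : B
      (h (f)) : A
        (f) : B
      (h (f)) : A
    (r (h (f)) (h (f))) : B
    (w) : A
  (r (r (h (f)) (h (f))) (w)) : ✗ arg 0 at [0, 0] has sort B, expected A

ill-sorted at position [0, 0]: expected A, got B


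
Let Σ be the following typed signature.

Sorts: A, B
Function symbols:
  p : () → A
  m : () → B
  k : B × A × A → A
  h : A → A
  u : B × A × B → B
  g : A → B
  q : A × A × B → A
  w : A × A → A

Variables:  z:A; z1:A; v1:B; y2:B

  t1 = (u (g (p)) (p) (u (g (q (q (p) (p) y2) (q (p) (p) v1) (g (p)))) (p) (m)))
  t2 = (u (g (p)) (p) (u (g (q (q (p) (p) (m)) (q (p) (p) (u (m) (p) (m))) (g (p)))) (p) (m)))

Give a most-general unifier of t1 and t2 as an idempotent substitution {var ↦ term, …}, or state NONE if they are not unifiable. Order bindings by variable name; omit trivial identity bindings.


{v1 ↦ (u (m) (p) (m)), y2 ↦ (m)}


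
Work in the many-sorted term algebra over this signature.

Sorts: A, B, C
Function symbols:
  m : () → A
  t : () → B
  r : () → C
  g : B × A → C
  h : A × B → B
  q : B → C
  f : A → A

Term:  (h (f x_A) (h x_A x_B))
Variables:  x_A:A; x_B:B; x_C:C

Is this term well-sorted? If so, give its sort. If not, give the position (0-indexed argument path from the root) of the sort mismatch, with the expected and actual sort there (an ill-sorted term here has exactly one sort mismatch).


    x_A : A
  (f x_A) : A
    x_A : A
    x_B : B
  (h x_A x_B) : B
(h (f x_A) (h x_A x_B)) : B

well-sorted; sort = B


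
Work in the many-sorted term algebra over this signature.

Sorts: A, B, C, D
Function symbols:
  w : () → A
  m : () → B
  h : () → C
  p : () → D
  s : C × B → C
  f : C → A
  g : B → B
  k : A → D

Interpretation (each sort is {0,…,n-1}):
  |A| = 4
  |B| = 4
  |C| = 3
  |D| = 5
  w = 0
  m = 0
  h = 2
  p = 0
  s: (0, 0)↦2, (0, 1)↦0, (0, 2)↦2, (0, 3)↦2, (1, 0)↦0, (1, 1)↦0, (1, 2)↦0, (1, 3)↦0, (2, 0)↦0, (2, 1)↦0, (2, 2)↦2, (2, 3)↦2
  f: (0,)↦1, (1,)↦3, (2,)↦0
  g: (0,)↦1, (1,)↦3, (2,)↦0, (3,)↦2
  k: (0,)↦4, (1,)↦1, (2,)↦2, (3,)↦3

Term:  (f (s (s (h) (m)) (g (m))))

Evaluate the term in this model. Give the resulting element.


  h = 2
  m = 0
  (s (h) (m)) = s(2, 0) = 0
  m = 0
  (g (m)) = g(0,) = 1
  (s (s (h) (m)) (g (m))) = s(0, 1) = 0
  (f (s (s (h) (m)) (g (m)))) = f(0,) = 1

value = 1


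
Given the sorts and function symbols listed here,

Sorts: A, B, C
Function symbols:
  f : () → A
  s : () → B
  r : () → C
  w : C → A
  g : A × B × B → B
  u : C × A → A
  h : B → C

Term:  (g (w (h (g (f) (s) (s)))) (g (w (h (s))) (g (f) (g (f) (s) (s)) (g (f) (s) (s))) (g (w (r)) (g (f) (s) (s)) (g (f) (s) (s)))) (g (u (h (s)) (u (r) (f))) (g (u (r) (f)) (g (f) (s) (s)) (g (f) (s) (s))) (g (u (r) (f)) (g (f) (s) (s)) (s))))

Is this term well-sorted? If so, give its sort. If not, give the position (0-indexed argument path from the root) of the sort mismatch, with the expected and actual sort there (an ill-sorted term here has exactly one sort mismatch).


        (f) : A
        (s) : B
        (s) : B
      (g (f) (s) (s)) : B
    (h (g (f) (s) (s))) : C
  (w (h (g (f) (s) (s)))) : A
        (s) : B
      (h (s)) : C
    (w (h (s))) : A
      (f) : A
        (f) : A
        (s) : B
        (s) : B
      (g (f) (s) (s)) : B
        (f) : A
        (s) : B
        (s) : B
      (g (f) (s) (s)) : B
    (g (f) (g (f) (s) (s)) (g (f) (s) (s))) : B
        (r) : C
      (w (r)) : A
        (f) : A
        (s) : B
        (s) : B
      (g (f) (s) (s)) : B
        (f) : A
        (s) : B
        (s) : B
      (g (f) (s) (s)) : B
    (g (w (r)) (g (f) (s) (s)) (g (f) (s) (s))) : B
  (g (w (h (s))) (g (f) (g (f) (s) (s)) (g (f) (s) (s))) (g (w (r)) (g (f) (s) (s)) (g (f) (s) (s)))) : B
        (s) : B
      (h (s)) : C
        (r) : C
        (f) : A
      (u (r) (f)) : A
    (u (h (s)) (u (r) (f))) : A
        (r) : C
        (f) : A
      (u (r) (f)) : A
        (f) : A
        (s) : B
        (s) : B
      (g (f) (s) (s)) : B
        (f) : A
        (s) : B
        (s) : B
      (g (f) (s) (s)) : B
    (g (u (r) (f)) (g (f) (s) (s)) (g (f) (s) (s))) : B
        (r) : C
        (f) : A
      (u (r) (f)) : A
        (f) : A
        (s) : B
        (s) : B
      (g (f) (s) (s)) : B
      (s) : B
    (g (u (r) (f)) (g (f) (s) (s)) (s)) : B
  (g (u (h (s)) (u (r) (f))) (g (u (r) (f)) (g (f) (s) (s)) (g (f) (s) (s))) (g (u (r) (f)) (g (f) (s) (s)) (s))) : B
(g (w (h (g (f) (s) (s)))) (g (w (h (s))) (g (f) (g (f) (s) (s)) (g (f) (s) (s))) (g (w (r)) (g (f) (s) (s)) (g (f) (s) (s)))) (g (u (h (s)) (u (r) (f))) (g (u (r) (f)) (g (f) (s) (s)) (g (f) (s) (s))) (g (u (r) (f)) (g (f) (s) (s)) (s)))) : B

well-sorted; sort = B


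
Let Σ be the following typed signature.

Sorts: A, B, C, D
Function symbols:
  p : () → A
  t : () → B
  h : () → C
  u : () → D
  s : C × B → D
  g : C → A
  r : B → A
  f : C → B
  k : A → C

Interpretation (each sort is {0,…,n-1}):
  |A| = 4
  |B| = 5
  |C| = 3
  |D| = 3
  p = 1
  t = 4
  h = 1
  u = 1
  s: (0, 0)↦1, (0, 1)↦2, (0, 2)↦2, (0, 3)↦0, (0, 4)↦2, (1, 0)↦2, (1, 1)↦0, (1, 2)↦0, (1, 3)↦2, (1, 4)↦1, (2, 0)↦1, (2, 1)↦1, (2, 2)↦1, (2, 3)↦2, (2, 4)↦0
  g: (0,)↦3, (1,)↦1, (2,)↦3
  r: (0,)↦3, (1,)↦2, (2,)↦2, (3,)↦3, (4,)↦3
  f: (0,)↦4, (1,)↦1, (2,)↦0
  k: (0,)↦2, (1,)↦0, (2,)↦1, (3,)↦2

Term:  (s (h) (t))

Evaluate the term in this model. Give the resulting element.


value = 1

  h = 1
  t = 4
  (s (h) (t)) = s(1, 4) = 1


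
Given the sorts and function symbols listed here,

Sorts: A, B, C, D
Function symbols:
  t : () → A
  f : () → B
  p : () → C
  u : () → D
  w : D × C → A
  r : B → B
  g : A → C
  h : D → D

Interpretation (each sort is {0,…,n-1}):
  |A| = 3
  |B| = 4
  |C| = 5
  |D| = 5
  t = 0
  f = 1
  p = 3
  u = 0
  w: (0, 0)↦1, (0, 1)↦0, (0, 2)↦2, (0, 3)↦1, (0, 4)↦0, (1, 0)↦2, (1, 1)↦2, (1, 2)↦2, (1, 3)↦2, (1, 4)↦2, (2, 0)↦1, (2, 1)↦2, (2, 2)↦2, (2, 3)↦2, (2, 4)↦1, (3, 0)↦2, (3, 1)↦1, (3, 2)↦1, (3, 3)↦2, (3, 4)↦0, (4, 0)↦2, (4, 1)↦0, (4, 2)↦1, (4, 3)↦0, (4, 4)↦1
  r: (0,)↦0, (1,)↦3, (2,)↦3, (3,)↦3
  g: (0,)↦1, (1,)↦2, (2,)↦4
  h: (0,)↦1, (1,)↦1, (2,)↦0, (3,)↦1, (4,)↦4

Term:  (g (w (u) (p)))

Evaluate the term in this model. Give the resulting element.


value = 2

  u = 0
  p = 3
  (w (u) (p)) = w(0, 3) = 1
  (g (w (u) (p))) = g(1,) = 2


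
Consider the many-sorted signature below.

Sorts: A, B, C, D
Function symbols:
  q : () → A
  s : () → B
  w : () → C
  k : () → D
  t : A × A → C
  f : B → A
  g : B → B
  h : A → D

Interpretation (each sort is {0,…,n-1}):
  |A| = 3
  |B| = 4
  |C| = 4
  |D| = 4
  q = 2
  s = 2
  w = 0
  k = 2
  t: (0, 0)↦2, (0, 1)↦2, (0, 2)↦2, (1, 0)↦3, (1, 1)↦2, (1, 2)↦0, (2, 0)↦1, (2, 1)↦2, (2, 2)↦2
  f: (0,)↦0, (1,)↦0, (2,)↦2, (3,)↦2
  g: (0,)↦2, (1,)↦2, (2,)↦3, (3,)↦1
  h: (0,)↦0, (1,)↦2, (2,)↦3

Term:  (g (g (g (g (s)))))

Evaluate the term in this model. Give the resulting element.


value = 3

  s = 2
  (g (s)) = g(2,) = 3
  (g (g (s))) = g(3,) = 1
  (g (g (g (s)))) = g(1,) = 2
  (g (g (g (g (s))))) = g(2,) = 3


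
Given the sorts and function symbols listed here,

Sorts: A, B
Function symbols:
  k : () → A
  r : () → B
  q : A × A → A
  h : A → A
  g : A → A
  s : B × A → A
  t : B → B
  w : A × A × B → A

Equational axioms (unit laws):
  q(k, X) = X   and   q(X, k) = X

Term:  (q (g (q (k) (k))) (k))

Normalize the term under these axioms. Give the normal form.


1. (q (g (q (k) (k))) (k))  →  (g (q (k) (k)))
2. (g (q (k) (k)))  →  (g (k))

normal form = (g (k))


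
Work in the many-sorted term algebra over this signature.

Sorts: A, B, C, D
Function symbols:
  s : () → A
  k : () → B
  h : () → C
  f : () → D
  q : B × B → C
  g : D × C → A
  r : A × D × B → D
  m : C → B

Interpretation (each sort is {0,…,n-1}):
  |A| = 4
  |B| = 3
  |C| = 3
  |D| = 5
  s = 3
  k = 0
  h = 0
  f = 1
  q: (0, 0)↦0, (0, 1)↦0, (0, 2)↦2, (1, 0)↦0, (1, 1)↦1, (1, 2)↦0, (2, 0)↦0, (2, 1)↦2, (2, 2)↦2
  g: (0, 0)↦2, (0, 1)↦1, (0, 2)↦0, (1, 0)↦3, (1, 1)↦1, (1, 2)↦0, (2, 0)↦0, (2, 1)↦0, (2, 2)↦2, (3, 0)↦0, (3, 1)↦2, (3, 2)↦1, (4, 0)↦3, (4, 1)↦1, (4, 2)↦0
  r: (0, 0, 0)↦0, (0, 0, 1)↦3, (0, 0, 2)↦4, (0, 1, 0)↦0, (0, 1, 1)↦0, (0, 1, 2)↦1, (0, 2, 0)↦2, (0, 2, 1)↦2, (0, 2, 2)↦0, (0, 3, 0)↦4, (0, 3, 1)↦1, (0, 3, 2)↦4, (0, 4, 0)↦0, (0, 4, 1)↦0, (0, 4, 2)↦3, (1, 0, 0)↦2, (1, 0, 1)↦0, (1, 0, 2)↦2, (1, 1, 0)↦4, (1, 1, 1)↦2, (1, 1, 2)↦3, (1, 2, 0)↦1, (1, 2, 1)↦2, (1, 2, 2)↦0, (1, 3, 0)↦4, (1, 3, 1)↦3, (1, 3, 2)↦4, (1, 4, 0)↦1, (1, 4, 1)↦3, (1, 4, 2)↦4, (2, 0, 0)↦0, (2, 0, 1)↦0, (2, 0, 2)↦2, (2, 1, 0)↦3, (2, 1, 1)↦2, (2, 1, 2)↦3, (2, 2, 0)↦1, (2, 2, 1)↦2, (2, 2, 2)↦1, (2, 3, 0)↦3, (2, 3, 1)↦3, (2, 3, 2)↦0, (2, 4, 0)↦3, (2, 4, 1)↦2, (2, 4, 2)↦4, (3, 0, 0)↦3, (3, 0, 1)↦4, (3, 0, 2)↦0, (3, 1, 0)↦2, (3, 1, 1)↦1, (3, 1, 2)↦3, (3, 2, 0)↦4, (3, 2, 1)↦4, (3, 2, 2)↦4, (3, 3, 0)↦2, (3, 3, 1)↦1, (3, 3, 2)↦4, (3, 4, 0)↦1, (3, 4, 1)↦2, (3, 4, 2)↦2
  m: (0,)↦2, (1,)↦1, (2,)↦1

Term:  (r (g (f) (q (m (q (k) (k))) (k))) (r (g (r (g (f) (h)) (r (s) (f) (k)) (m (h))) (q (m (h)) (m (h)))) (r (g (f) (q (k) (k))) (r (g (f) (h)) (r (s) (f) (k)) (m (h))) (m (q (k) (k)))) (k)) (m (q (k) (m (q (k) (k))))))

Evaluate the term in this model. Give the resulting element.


value = 4

  f = 1
  k = 0
  k = 0
  (q (k) (k)) = q(0, 0) = 0
  (m (q (k) (k))) = m(0,) = 2
  k = 0
  (q (m (q (k) (k))) (k)) = q(2, 0) = 0
  (g (f) (q (m (q (k) (k))) (k))) = g(1, 0) = 3
  f = 1
  h = 0
  (g (f) (h)) = g(1, 0) = 3
  s = 3
  f = 1
  k = 0
  (r (s) (f) (k)) = r(3, 1, 0) = 2
  h = 0
  (m (h)) = m(0,) = 2
  (r (g (f) (h)) (r (s) (f) (k)) (m (h))) = r(3, 2, 2) = 4
  h = 0
  (m (h)) = m(0,) = 2
  h = 0
  (m (h)) = m(0,) = 2
  (q (m (h)) (m (h))) = q(2, 2) = 2
  (g (r (g (f) (h)) (r (s) (f) (k)) (m (h))) (q (m (h)) (m (h)))) = g(4, 2) = 0
  f = 1
  k = 0
  k = 0
  (q (k) (k)) = q(0, 0) = 0
  (g (f) (q (k) (k))) = g(1, 0) = 3
  f = 1
  h = 0
  (g (f) (h)) = g(1, 0) = 3
  s = 3
  f = 1
  k = 0
  (r (s) (f) (k)) = r(3, 1, 0) = 2
  h = 0
  (m (h)) = m(0,) = 2
  (r (g (f) (h)) (r (s) (f) (k)) (m (h))) = r(3, 2, 2) = 4
  k = 0
  k = 0
  (q (k) (k)) = q(0, 0) = 0
  (m (q (k) (k))) = m(0,) = 2
  (r (g (f) (q (k) (k))) (r (g (f) (h)) (r (s) (f) (k)) (m (h))) (m (q (k) (k)))) = r(3, 4, 2) = 2
  k = 0
  (r (g (r (g (f) (h)) (r (s) (f) (k)) (m (h))) (q (m (h)) (m (h)))) (r (g (f) (q (k) (k))) (r (g (f) (h)) (r (s) (f) (k)) (m (h))) (m (q (k) (k)))) (k)) = r(0, 2, 0) = 2
  k = 0
  k = 0
  k = 0
  (q (k) (k)) = q(0, 0) = 0
  (m (q (k) (k))) = m(0,) = 2
  (q (k) (m (q (k) (k)))) = q(0, 2) = 2
  (m (q (k) (m (q (k) (k))))) = m(2,) = 1
  (r (g (f) (q (m (q (k) (k))) (k))) (r (g (r (g (f) (h)) (r (s) (f) (k)) (m (h))) (q (m (h)) (m (h)))) (r (g (f) (q (k) (k))) (r (g (f) (h)) (r (s) (f) (k)) (m (h))) (m (q (k) (k)))) (k)) (m (q (k) (m (q (k) (k)))))) = r(3, 2, 1) = 4


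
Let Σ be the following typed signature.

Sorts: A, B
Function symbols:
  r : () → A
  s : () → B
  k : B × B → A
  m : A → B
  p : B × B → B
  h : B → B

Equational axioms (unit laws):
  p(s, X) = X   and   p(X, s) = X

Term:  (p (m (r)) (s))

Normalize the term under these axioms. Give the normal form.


normal form = (m (r))

1. (p (m (r)) (s))  →  (m (r))


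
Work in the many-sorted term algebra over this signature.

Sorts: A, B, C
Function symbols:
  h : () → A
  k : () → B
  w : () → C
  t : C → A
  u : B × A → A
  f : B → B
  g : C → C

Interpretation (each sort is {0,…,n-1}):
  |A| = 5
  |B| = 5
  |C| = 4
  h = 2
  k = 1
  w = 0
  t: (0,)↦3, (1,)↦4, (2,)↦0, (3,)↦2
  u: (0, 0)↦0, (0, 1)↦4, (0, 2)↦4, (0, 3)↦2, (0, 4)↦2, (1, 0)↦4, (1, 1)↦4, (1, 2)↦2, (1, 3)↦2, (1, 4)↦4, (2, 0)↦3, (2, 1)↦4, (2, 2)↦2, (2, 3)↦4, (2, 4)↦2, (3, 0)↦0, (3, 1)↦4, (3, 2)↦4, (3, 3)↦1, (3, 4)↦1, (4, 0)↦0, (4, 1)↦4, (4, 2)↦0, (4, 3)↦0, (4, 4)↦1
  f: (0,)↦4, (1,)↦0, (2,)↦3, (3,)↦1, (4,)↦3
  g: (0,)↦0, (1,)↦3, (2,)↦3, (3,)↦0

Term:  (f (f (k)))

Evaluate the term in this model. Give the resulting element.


  k = 1
  (f (k)) = f(1,) = 0
  (f (f (k))) = f(0,) = 4

value = 4


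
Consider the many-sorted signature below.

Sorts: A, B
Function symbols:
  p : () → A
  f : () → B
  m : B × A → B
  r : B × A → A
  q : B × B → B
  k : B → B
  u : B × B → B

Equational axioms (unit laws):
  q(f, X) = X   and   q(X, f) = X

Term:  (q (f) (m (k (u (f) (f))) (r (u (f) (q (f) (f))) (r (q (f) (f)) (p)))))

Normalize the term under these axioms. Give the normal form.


normal form = (m (k (u (f) (f))) (r (u (f) (f)) (r (f) (p))))

1. (q (f) (m (k (u (f) (f))) (r (u (f) (q (f) (f))) (r (q (f) (f)) (p)))))  →  (m (k (u (f) (f))) (r (u (f) (q (f) (f))) (r (q (f) (f)) (p))))
2. (m (k (u (f) (f))) (r (u (f) (q (f) (f))) (r (q (f) (f)) (p))))  →  (m (k (u (f) (f))) (r (u (f) (f)) (r (q (f) (f)) (p))))
3. (m (k (u (f) (f))) (r (u (f) (f)) (r (q (f) (f)) (p))))  →  (m (k (u (f) (f))) (r (u (f) (f)) (r (f) (p))))


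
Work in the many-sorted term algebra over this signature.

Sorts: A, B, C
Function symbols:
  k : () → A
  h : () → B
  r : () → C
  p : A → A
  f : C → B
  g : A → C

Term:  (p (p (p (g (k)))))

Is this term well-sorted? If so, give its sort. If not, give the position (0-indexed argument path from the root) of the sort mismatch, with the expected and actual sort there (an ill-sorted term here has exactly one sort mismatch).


ill-sorted at position [0, 0, 0]: expected A, got C

        (k) : A
      (g (k)) : C
    (p (g (k))) : ✗ arg 0 at [0, 0, 0] has sort C, expected A


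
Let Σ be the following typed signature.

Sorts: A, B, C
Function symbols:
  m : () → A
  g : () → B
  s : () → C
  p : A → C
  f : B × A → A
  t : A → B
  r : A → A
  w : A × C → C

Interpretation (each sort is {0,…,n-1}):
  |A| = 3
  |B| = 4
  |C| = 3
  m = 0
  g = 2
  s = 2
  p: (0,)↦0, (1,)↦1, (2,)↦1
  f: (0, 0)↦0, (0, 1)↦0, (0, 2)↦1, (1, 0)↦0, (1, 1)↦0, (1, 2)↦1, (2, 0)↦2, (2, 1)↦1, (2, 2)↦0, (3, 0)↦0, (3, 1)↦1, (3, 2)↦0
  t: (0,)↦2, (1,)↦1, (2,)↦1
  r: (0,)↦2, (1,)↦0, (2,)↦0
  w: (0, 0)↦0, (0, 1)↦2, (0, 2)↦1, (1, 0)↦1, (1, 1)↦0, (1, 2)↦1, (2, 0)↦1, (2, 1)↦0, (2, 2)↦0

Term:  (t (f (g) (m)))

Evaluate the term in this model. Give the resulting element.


value = 1

  g = 2
  m = 0
  (f (g) (m)) = f(2, 0) = 2
  (t (f (g) (m))) = t(2,) = 1


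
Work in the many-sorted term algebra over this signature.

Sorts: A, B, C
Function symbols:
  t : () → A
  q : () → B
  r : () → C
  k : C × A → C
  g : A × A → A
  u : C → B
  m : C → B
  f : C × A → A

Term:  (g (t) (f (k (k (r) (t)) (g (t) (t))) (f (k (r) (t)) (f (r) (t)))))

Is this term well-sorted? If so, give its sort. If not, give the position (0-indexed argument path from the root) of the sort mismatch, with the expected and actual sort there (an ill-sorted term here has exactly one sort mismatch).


well-sorted; sort = A

  (t) : A
        (r) : C
        (t) : A
      (k (r) (t)) : C
        (t) : A
        (t) : A
      (g (t) (t)) : A
    (k (k (r) (t)) (g (t) (t))) : C
        (r) : C
        (t) : A
      (k (r) (t)) : C
        (r) : C
        (t) : A
      (f (r) (t)) : A
    (f (k (r) (t)) (f (r) (t))) : A
  (f (k (k (r) (t)) (g (t) (t))) (f (k (r) (t)) (f (r) (t)))) : A
(g (t) (f (k (k (r) (t)) (g (t) (t))) (f (k (r) (t)) (f (r) (t))))) : A


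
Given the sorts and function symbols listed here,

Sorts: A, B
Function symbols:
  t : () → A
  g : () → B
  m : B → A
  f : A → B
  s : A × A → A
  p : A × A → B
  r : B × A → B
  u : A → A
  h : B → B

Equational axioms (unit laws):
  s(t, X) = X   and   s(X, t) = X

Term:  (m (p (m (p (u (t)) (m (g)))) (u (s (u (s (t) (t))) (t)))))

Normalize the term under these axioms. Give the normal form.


normal form = (m (p (m (p (u (t)) (m (g)))) (u (u (t)))))

1. (m (p (m (p (u (t)) (m (g)))) (u (s (u (s (t) (t))) (t)))))  →  (m (p (m (p (u (t)) (m (g)))) (u (u (s (t) (t))))))
2. (m (p (m (p (u (t)) (m (g)))) (u (u (s (t) (t))))))  →  (m (p (m (p (u (t)) (m (g)))) (u (u (t)))))


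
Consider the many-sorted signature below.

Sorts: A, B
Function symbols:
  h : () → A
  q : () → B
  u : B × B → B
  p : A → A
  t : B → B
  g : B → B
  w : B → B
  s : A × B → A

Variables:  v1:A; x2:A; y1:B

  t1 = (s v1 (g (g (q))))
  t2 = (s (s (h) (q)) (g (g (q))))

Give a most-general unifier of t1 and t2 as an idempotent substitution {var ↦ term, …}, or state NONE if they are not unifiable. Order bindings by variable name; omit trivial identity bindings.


{v1 ↦ (s (h) (q))}


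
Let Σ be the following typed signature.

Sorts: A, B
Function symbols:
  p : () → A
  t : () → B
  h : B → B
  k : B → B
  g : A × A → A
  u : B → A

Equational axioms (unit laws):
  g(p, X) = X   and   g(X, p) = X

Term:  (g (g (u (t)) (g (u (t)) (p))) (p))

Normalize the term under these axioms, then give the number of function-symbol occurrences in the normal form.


1. (g (g (u (t)) (g (u (t)) (p))) (p))  →  (g (u (t)) (g (u (t)) (p)))
2. (g (u (t)) (g (u (t)) (p)))  →  (g (u (t)) (u (t)))
normal form: (g (u (t)) (u (t)))

size = 5


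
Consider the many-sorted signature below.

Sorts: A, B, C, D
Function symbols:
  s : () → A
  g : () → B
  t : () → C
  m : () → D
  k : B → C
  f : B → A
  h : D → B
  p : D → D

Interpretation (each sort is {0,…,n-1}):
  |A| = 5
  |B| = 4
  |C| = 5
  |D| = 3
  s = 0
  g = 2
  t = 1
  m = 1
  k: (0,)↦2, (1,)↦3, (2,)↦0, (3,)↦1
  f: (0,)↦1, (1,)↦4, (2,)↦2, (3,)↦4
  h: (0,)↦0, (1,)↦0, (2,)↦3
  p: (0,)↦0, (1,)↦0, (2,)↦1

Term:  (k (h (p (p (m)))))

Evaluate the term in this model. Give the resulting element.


  m = 1
  (p (m)) = p(1,) = 0
  (p (p (m))) = p(0,) = 0
  (h (p (p (m)))) = h(0,) = 0
  (k (h (p (p (m))))) = k(0,) = 2

value = 2


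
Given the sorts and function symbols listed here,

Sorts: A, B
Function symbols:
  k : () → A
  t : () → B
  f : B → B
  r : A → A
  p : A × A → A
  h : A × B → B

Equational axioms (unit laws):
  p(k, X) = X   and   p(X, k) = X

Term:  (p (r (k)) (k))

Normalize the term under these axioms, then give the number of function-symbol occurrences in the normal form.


size = 2

1. (p (r (k)) (k))  →  (r (k))
normal form: (r (k))


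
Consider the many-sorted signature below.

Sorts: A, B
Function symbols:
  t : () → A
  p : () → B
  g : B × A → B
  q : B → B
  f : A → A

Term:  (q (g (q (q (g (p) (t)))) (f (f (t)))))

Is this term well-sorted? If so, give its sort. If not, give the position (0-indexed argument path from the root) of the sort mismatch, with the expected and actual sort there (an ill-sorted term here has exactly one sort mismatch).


well-sorted; sort = B

          (p) : B
          (t) : A
        (g (p) (t)) : B
      (q (g (p) (t))) : B
    (q (q (g (p) (t)))) : B
        (t) : A
      (f (t)) : A
    (f (f (t))) : A
  (g (q (q (g (p) (t)))) (f (f (t)))) : B
(q (g (q (q (g (p) (t)))) (f (f (t))))) : B


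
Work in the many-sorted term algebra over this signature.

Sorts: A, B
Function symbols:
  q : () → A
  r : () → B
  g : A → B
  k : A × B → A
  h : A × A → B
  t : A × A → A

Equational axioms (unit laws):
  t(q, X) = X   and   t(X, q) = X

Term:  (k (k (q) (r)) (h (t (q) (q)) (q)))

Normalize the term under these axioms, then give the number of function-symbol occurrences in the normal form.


size = 7

1. (k (k (q) (r)) (h (t (q) (q)) (q)))  →  (k (k (q) (r)) (h (q) (q)))
normal form: (k (k (q) (r)) (h (q) (q)))


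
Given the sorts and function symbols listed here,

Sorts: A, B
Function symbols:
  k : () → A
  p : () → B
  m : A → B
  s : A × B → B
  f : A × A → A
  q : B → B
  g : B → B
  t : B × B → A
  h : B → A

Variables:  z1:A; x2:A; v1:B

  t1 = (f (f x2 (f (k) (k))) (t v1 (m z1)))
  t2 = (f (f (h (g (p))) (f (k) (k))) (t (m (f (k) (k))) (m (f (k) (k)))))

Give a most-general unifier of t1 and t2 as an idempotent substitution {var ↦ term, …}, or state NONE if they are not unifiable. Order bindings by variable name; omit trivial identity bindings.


{v1 ↦ (m (f (k) (k))), x2 ↦ (h (g (p))), z1 ↦ (f (k) (k))}


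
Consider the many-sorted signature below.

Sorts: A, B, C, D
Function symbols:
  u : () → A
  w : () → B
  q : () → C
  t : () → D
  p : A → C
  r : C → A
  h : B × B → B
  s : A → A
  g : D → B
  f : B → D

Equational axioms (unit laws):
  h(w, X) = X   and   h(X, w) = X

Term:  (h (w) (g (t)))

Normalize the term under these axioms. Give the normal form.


normal form = (g (t))

1. (h (w) (g (t)))  →  (g (t))


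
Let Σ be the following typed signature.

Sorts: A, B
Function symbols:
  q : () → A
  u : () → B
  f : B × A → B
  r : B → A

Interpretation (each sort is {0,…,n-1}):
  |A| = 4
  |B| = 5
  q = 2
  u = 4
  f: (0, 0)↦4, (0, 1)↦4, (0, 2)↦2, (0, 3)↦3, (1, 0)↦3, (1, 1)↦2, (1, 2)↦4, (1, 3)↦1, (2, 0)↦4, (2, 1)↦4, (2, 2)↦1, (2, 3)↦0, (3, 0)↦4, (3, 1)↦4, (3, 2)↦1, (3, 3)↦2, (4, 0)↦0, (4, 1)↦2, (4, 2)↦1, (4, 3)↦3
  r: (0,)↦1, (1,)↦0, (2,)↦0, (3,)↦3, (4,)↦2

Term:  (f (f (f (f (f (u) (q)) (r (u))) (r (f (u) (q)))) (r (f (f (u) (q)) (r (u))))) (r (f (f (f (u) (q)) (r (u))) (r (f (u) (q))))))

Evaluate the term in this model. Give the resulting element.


value = 4

  u = 4
  q = 2
  (f (u) (q)) = f(4, 2) = 1
  u = 4
  (r (u)) = r(4,) = 2
  (f (f (u) (q)) (r (u))) = f(1, 2) = 4
  u = 4
  q = 2
  (f (u) (q)) = f(4, 2) = 1
  (r (f (u) (q))) = r(1,) = 0
  (f (f (f (u) (q)) (r (u))) (r (f (u) (q)))) = f(4, 0) = 0
  u = 4
  q = 2
  (f (u) (q)) = f(4, 2) = 1
  u = 4
  (r (u)) = r(4,) = 2
  (f (f (u) (q)) (r (u))) = f(1, 2) = 4
  (r (f (f (u) (q)) (r (u)))) = r(4,) = 2
  (f (f (f (f (u) (q)) (r (u))) (r (f (u) (q)))) (r (f (f (u) (q)) (r (u))))) = f(0, 2) = 2
  u = 4
  q = 2
  (f (u) (q)) = f(4, 2) = 1
  u = 4
  (r (u)) = r(4,) = 2
  (f (f (u) (q)) (r (u))) = f(1, 2) = 4
  u = 4
  q = 2
  (f (u) (q)) = f(4, 2) = 1
  (r (f (u) (q))) = r(1,) = 0
  (f (f (f (u) (q)) (r (u))) (r (f (u) (q)))) = f(4, 0) = 0
  (r (f (f (f (u) (q)) (r (u))) (r (f (u) (q))))) = r(0,) = 1
  (f (f (f (f (f (u) (q)) (r (u))) (r (f (u) (q)))) (r (f (f (u) (q)) (r (u))))) (r (f (f (f (u) (q)) (r (u))) (r (f (u) (q)))))) = f(2, 1) = 4


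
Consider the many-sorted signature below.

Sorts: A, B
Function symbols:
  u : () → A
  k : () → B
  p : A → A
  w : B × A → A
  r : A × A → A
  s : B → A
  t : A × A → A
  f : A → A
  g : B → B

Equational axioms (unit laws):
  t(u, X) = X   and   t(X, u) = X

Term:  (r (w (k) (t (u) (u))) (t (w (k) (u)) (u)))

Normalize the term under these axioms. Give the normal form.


normal form = (r (w (k) (u)) (w (k) (u)))

1. (r (w (k) (t (u) (u))) (t (w (k) (u)) (u)))  →  (r (w (k) (u)) (t (w (k) (u)) (u)))
2. (r (w (k) (u)) (t (w (k) (u)) (u)))  →  (r (w (k) (u)) (w (k) (u)))


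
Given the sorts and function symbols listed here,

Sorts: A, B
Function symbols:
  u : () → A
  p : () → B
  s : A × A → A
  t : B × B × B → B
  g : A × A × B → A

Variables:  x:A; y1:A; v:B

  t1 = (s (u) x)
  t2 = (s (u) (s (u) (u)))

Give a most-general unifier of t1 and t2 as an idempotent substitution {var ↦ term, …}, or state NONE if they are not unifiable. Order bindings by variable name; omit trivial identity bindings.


{x ↦ (s (u) (u))}


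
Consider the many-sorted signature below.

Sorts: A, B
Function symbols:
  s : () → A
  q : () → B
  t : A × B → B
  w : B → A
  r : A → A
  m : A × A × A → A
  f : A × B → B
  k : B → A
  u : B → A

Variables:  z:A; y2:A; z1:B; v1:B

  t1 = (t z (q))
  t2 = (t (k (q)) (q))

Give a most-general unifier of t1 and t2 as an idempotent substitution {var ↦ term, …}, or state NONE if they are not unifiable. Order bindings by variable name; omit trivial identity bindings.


{z ↦ (k (q))}


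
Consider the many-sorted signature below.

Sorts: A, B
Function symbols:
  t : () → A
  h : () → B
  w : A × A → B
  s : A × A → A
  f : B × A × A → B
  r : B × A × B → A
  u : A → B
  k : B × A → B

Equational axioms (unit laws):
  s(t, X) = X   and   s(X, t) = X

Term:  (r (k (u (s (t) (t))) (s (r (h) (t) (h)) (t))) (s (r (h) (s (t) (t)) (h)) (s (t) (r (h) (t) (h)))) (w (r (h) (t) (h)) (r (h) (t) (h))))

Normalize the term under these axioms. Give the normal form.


1. (r (k (u (s (t) (t))) (s (r (h) (t) (h)) (t))) (s (r (h) (s (t) (t)) (h)) (s (t) (r (h) (t) (h)))) (w (r (h) (t) (h)) (r (h) (t) (h))))  →  (r (k (u (t)) (s (r (h) (t) (h)) (t))) (s (r (h) (s (t) (t)) (h)) (s (t) (r (h) (t) (h)))) (w (r (h) (t) (h)) (r (h) (t) (h))))
2. (r (k (u (t)) (s (r (h) (t) (h)) (t))) (s (r (h) (s (t) (t)) (h)) (s (t) (r (h) (t) (h)))) (w (r (h) (t) (h)) (r (h) (t) (h))))  →  (r (k (u (t)) (r (h) (t) (h))) (s (r (h) (s (t) (t)) (h)) (s (t) (r (h) (t) (h)))) (w (r (h) (t) (h)) (r (h) (t) (h))))
3. (r (k (u (t)) (r (h) (t) (h))) (s (r (h) (s (t) (t)) (h)) (s (t) (r (h) (t) (h)))) (w (r (h) (t) (h)) (r (h) (t) (h))))  →  (r (k (u (t)) (r (h) (t) (h))) (s (r (h) (t) (h)) (s (t) (r (h) (t) (h)))) (w (r (h) (t) (h)) (r (h) (t) (h))))
4. (r (k (u (t)) (r (h) (t) (h))) (s (r (h) (t) (h)) (s (t) (r (h) (t) (h)))) (w (r (h) (t) (h)) (r (h) (t) (h))))  →  (r (k (u (t)) (r (h) (t) (h))) (s (r (h) (t) (h)) (r (h) (t) (h))) (w (r (h) (t) (h)) (r (h) (t) (h))))

normal form = (r (k (u (t)) (r (h) (t) (h))) (s (r (h) (t) (h)) (r (h) (t) (h))) (w (r (h) (t) (h)) (r (h) (t) (h))))


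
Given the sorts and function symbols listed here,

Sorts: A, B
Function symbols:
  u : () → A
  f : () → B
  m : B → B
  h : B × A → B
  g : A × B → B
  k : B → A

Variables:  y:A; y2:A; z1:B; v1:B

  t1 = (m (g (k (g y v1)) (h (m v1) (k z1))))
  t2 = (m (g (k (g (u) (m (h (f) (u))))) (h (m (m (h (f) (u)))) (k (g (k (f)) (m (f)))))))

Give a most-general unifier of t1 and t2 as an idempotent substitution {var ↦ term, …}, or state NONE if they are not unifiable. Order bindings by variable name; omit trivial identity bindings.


{v1 ↦ (m (h (f) (u))), y ↦ (u), z1 ↦ (g (k (f)) (m (f)))}


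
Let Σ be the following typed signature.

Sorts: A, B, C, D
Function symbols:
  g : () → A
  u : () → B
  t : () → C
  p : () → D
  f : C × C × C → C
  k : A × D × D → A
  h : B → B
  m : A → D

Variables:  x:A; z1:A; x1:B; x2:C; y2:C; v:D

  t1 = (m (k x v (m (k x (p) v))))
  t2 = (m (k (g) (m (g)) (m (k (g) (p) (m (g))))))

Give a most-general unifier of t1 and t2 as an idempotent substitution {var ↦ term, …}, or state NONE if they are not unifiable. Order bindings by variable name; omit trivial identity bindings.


{v ↦ (m (g)), x ↦ (g)}


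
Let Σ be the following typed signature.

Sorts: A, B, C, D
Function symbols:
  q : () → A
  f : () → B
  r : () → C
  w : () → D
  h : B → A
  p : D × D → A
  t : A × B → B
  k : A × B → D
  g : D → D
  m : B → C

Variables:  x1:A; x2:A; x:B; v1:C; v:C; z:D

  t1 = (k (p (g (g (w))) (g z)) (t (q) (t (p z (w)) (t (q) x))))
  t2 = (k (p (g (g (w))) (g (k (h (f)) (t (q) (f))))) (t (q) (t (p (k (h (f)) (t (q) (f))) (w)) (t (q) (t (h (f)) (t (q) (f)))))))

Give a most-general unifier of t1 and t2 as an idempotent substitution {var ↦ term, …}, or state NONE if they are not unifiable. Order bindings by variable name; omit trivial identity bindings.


{x ↦ (t (h (f)) (t (q) (f))), z ↦ (k (h (f)) (t (q) (f)))}


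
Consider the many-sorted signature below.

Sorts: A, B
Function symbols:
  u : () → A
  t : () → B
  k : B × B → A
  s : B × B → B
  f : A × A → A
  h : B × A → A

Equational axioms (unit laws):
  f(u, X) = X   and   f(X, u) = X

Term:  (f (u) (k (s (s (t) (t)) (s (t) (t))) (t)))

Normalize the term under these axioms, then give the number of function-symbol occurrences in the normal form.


size = 9

1. (f (u) (k (s (s (t) (t)) (s (t) (t))) (t)))  →  (k (s (s (t) (t)) (s (t) (t))) (t))
normal form: (k (s (s (t) (t)) (s (t) (t))) (t))


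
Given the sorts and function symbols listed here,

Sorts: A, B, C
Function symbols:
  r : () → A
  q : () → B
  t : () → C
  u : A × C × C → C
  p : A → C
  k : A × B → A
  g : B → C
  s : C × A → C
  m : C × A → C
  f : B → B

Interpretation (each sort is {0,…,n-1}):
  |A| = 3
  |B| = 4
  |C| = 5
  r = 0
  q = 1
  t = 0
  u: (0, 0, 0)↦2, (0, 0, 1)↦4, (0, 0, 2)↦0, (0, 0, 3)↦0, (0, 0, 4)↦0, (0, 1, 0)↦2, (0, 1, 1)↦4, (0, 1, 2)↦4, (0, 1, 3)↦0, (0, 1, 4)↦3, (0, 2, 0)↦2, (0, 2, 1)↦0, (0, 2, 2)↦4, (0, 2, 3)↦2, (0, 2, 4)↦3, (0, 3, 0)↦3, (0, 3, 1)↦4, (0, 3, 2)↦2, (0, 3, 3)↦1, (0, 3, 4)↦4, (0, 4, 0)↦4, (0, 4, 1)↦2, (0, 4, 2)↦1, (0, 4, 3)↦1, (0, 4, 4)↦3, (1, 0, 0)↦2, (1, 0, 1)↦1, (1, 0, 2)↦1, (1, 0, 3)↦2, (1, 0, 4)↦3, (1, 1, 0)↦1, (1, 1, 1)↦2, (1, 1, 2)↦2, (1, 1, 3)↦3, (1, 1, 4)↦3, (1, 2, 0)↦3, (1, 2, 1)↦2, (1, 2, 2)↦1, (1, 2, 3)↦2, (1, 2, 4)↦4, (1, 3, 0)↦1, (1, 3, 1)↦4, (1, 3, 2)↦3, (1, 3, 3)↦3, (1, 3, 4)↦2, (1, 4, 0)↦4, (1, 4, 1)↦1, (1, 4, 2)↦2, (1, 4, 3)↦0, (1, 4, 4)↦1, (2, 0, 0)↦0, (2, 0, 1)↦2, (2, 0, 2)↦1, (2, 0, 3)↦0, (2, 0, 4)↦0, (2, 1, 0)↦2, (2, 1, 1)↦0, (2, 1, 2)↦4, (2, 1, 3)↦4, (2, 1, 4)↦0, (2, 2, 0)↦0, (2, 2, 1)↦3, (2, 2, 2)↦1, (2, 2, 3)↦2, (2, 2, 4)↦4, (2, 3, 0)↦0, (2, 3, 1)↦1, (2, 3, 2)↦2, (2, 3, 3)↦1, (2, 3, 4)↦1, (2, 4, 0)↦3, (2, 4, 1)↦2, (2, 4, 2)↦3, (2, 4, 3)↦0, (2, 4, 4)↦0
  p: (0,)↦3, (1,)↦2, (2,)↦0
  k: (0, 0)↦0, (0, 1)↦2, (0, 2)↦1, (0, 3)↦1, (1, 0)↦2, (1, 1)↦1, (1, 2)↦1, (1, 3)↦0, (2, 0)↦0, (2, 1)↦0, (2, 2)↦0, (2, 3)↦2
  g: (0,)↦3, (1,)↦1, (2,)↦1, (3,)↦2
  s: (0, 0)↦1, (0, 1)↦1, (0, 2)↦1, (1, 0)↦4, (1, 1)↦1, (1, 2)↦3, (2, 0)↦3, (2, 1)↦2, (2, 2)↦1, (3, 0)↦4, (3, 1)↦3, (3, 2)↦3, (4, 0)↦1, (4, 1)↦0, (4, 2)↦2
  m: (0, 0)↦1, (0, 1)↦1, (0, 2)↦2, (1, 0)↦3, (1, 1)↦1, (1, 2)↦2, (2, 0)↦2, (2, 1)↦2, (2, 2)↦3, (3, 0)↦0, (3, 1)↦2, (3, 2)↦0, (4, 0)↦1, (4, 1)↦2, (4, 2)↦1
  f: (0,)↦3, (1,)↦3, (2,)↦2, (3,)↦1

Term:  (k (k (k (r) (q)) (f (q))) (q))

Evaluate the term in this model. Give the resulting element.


value = 0

  r = 0
  q = 1
  (k (r) (q)) = k(0, 1) = 2
  q = 1
  (f (q)) = f(1,) = 3
  (k (k (r) (q)) (f (q))) = k(2, 3) = 2
  q = 1
  (k (k (k (r) (q)) (f (q))) (q)) = k(2, 1) = 0
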